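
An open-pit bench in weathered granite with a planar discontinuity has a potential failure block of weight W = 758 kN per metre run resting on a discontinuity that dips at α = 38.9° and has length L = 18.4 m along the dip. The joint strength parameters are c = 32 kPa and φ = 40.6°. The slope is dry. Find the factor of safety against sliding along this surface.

Resolving the block weight along and normal to the plane and applying the Mohr–Coulomb strength on the joint:
N' = W cosα = 758·cos38.9° = 589.9 kN/m
Driving force T = W sinα = 758·sin38.9° = 476.0 kN/m
Resisting force R = c·L + N'·tanφ = 32·18.4 + 589.9·tan40.6° = 588.8 + 505.6 = 1094.4 kN/m
FS = R / T = 1094.4 / 476.0 = 2.299

FS = 2.30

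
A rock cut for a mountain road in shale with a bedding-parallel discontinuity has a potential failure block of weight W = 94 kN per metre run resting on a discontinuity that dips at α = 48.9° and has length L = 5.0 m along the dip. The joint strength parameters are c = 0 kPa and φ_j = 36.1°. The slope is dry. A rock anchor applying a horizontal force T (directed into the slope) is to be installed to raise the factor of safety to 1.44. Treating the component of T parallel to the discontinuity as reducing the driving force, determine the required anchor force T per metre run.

T = 38 kN/m

Resolving forces along and normal to the sliding plane, with the horizontal anchor force T adding T·sinα to the effective normal force and T·cosα acting up the plane against the driving force:
FS = [cL + (W cosα + T sinα) tanφ_j] / [W sinα − T cosα]
Without the anchor: N' = 61.8 kN/m, driving T_d = 70.8 kN/m, resisting R = 0·5.0 + 61.8·tan36.1° = 45.1 kN/m, FS = 0.64.
Setting FS = 1.44 and solving for T:
1.44·(70.8 − T cos48.9°) = 45.1 + T sin48.9°·tan36.1°
T·(sin48.9°·tan36.1° + 1.44·cos48.9°) = 1.44·70.8 − 45.1
T·(0.7536·0.7292 + 1.44·0.6574) = 102.0 − 45.1 = 56.9
T·1.4961 = 56.9
T = 38.1 kN/m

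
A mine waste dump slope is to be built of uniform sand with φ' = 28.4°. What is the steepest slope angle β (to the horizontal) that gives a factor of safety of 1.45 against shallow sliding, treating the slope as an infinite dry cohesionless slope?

For an infinite dry cohesionless slope FS = tanφ'/tanβ, so tanβ = tanφ' / FS.
tanβ = tan28.4° / 1.45 = 0.5407 / 1.45 = 0.3729
β = arctan(0.3729) = 20.45°

β = 20.5°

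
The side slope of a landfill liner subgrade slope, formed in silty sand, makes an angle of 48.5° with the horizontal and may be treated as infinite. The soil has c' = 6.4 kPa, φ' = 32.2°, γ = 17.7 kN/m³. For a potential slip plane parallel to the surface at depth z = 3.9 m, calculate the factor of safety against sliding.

FS = 0.74

For an infinite slope with a slip plane parallel to the surface (no pore pressure): FS = [c' + γz cos²β tanφ'] / [γz sinβ cosβ].
γz = 17.7·3.9 = 69.03 kN/m²
Numerator = 6.4 + 69.03·cos²48.5°·tan32.2° = 6.4 + 69.03·0.4391·0.6297 = 25.486 kPa
Denominator = 69.03·sin48.5°·cos48.5° = 69.03·0.7490·0.6626 = 34.258 kPa
FS = 25.486 / 34.258 = 0.744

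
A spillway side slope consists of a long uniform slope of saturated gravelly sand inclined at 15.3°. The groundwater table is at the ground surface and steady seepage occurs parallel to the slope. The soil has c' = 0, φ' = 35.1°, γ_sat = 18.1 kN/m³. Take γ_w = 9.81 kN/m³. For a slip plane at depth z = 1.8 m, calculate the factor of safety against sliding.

With seepage parallel to the slope and the water table at the surface, the effective normal stress on the slip plane uses the buoyant unit weight γ' = γ_sat − γ_w while the driving shear stress uses γ_sat:
FS = [c' + γ' z cos²β tanφ'] / [γ_sat z sinβ cosβ]
(For c' = 0 this reduces to FS = (γ'/γ_sat)·tanφ'/tanβ.)
γ' = 18.1 − 9.81 = 8.29 kN/m³
Numerator = 0.0 + 8.29·1.8·cos²15.3°·tan35.1° = 0.0 + 8.29·1.8·0.9304·0.7028 = 9.757 kPa
Denominator = 18.1·1.8·sin15.3°·cos15.3° = 18.1·1.8·0.2639·0.9646 = 8.292 kPa
FS = 9.757 / 8.292 = 1.177

FS = 1.18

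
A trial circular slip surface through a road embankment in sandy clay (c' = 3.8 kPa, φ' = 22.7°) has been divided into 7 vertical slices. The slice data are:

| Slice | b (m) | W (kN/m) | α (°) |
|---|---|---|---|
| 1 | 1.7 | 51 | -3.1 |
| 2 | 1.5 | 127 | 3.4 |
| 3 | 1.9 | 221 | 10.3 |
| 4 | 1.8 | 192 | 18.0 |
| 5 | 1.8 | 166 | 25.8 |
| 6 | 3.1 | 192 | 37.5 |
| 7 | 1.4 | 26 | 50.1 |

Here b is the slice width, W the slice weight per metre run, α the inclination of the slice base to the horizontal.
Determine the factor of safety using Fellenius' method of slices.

Ordinary method of slices: FS = Σ[c'·Δl_i + (W_i cosα_i)·tanφ'] / Σ W_i sinα_i, with Δl_i = b_i / cosα_i.
Slice 1: Δl = 1.7/cos(-3.1°) = 1.702 m; N'_1 = 51·cos(-3.1°) = 50.9; c'Δl = 6.47; W sinα = -2.8
Slice 2: Δl = 1.5/cos3.4° = 1.503 m; N'_2 = 127·cos3.4° = 126.8; c'Δl = 5.71; W sinα = 7.5
Slice 3: Δl = 1.9/cos10.3° = 1.931 m; N'_3 = 221·cos10.3° = 217.4; c'Δl = 7.34; W sinα = 39.5
Slice 4: Δl = 1.8/cos18.0° = 1.893 m; N'_4 = 192·cos18.0° = 182.6; c'Δl = 7.19; W sinα = 59.3
Slice 5: Δl = 1.8/cos25.8° = 1.999 m; N'_5 = 166·cos25.8° = 149.5; c'Δl = 7.60; W sinα = 72.2
Slice 6: Δl = 3.1/cos37.5° = 3.907 m; N'_6 = 192·cos37.5° = 152.3; c'Δl = 14.85; W sinα = 116.9
Slice 7: Δl = 1.4/cos50.1° = 2.183 m; N'_7 = 26·cos50.1° = 16.7; c'Δl = 8.29; W sinα = 19.9
Σc'Δl = 57.4 kN/m; ΣN' = 896.2 kN/m; ΣW sinα = 312.7 kN/m
Resisting = 57.4 + 896.2·tan22.7° = 57.4 + 374.9 = 432.3 kN/m
FS = 432.3 / 312.7 = 1.383

FS = 1.38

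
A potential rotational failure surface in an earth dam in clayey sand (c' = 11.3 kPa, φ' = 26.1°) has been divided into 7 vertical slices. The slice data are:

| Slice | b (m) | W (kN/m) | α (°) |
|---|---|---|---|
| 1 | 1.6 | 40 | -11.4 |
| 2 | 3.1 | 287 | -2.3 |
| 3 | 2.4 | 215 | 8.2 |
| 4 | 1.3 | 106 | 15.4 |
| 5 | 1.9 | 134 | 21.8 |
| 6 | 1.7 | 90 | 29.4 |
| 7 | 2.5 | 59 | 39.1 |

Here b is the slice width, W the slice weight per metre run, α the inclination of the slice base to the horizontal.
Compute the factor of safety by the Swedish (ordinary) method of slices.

Ordinary method of slices: FS = Σ[c'·Δl_i + (W_i cosα_i)·tanφ'] / Σ W_i sinα_i, with Δl_i = b_i / cosα_i.
Slice 1: Δl = 1.6/cos(-11.4°) = 1.632 m; N'_1 = 40·cos(-11.4°) = 39.2; c'Δl = 18.44; W sinα = -7.9
Slice 2: Δl = 3.1/cos(-2.3°) = 3.102 m; N'_2 = 287·cos(-2.3°) = 286.8; c'Δl = 35.06; W sinα = -11.5
Slice 3: Δl = 2.4/cos8.2° = 2.425 m; N'_3 = 215·cos8.2° = 212.8; c'Δl = 27.40; W sinα = 30.7
Slice 4: Δl = 1.3/cos15.4° = 1.348 m; N'_4 = 106·cos15.4° = 102.2; c'Δl = 15.24; W sinα = 28.1
Slice 5: Δl = 1.9/cos21.8° = 2.046 m; N'_5 = 134·cos21.8° = 124.4; c'Δl = 23.12; W sinα = 49.8
Slice 6: Δl = 1.7/cos29.4° = 1.951 m; N'_6 = 90·cos29.4° = 78.4; c'Δl = 22.05; W sinα = 44.2
Slice 7: Δl = 2.5/cos39.1° = 3.221 m; N'_7 = 59·cos39.1° = 45.8; c'Δl = 36.40; W sinα = 37.2
Σc'Δl = 177.7 kN/m; ΣN' = 889.6 kN/m; ΣW sinα = 170.5 kN/m
Resisting = 177.7 + 889.6·tan26.1° = 177.7 + 435.8 = 613.5 kN/m
FS = 613.5 / 170.5 = 3.597

FS = 3.60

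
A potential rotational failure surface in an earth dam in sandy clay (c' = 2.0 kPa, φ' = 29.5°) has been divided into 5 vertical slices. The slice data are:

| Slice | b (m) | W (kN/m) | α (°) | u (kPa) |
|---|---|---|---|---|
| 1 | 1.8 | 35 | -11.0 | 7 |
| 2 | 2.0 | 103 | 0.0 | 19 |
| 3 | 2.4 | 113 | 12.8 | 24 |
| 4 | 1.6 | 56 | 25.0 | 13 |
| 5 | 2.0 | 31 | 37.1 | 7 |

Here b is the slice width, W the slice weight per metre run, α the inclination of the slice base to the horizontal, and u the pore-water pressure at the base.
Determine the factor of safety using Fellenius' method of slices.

FS = 1.96

Ordinary method of slices: FS = Σ[c'·Δl_i + (W_i cosα_i − u_i·Δl_i)·tanφ'] / Σ W_i sinα_i, with Δl_i = b_i / cosα_i.
Slice 1: Δl = 1.8/cos(-11.0°) = 1.834 m; N'_1 = 35·cos(-11.0°) − 7·1.834 = 21.5; c'Δl = 3.67; W sinα = -6.7
Slice 2: Δl = 2.0/cos0.0° = 2.000 m; N'_2 = 103·cos0.0° − 19·2.000 = 65.0; c'Δl = 4.00; W sinα = 0.0
Slice 3: Δl = 2.4/cos12.8° = 2.461 m; N'_3 = 113·cos12.8° − 24·2.461 = 51.1; c'Δl = 4.92; W sinα = 25.0
Slice 4: Δl = 1.6/cos25.0° = 1.765 m; N'_4 = 56·cos25.0° − 13·1.765 = 27.8; c'Δl = 3.53; W sinα = 23.7
Slice 5: Δl = 2.0/cos37.1° = 2.508 m; N'_5 = 31·cos37.1° − 7·2.508 = 7.2; c'Δl = 5.02; W sinα = 18.7
Σc'Δl = 21.1 kN/m; ΣN' = 172.6 kN/m; ΣW sinα = 60.7 kN/m
Resisting = 21.1 + 172.6·tan29.5° = 21.1 + 97.7 = 118.8 kN/m
FS = 118.8 / 60.7 = 1.956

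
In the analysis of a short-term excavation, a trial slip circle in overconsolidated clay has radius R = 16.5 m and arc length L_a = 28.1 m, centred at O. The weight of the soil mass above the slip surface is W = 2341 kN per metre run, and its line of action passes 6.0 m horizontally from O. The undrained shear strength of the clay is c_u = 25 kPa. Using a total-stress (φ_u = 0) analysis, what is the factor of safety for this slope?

Taking moments about the centre O, the resisting moment is provided by the undrained shear strength acting along the arc:
M_R = c_u·L_a·R = 25·28.10·16.5 = 11591.2 kN·m/m
M_D = W·d = 2341·6.0 = 14046.0 kN·m/m
FS = M_R / M_D = 11591.2 / 14046.0 = 0.825

FS = 0.83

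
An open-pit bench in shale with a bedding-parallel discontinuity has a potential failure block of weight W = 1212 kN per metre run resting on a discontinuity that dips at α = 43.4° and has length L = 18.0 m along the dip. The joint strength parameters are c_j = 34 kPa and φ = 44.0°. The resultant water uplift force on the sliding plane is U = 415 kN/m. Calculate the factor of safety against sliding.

Resolving the block weight along and normal to the plane and applying the Mohr–Coulomb strength on the joint:
N' = W cosα − U = 1212·cos43.4° − 415 = 465.6 kN/m
Driving force T = W sinα = 1212·sin43.4° = 832.8 kN/m
Resisting force R = c_j·L + N'·tanφ = 34·18.0 + 465.6·tan44.0° = 612.0 + 449.6 = 1061.6 kN/m
FS = R / T = 1061.6 / 832.8 = 1.275

FS = 1.27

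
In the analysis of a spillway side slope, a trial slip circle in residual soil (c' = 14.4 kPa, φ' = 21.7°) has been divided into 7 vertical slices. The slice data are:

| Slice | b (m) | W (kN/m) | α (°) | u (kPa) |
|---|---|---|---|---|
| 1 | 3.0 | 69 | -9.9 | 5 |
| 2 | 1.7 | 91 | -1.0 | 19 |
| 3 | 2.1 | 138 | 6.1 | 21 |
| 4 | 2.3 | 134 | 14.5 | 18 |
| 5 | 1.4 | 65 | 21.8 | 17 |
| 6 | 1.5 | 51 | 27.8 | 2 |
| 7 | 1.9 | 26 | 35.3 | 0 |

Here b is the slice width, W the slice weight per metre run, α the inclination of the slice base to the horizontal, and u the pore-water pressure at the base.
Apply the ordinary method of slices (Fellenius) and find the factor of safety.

Ordinary method of slices: FS = Σ[c'·Δl_i + (W_i cosα_i − u_i·Δl_i)·tanφ'] / Σ W_i sinα_i, with Δl_i = b_i / cosα_i.
Slice 1: Δl = 3.0/cos(-9.9°) = 3.045 m; N'_1 = 69·cos(-9.9°) − 5·3.045 = 52.7; c'Δl = 43.85; W sinα = -11.9
Slice 2: Δl = 1.7/cos(-1.0°) = 1.700 m; N'_2 = 91·cos(-1.0°) − 19·1.700 = 58.7; c'Δl = 24.48; W sinα = -1.6
Slice 3: Δl = 2.1/cos6.1° = 2.112 m; N'_3 = 138·cos6.1° − 21·2.112 = 92.9; c'Δl = 30.41; W sinα = 14.7
Slice 4: Δl = 2.3/cos14.5° = 2.376 m; N'_4 = 134·cos14.5° − 18·2.376 = 87.0; c'Δl = 34.21; W sinα = 33.6
Slice 5: Δl = 1.4/cos21.8° = 1.508 m; N'_5 = 65·cos21.8° − 17·1.508 = 34.7; c'Δl = 21.71; W sinα = 24.1
Slice 6: Δl = 1.5/cos27.8° = 1.696 m; N'_6 = 51·cos27.8° − 2·1.696 = 41.7; c'Δl = 24.42; W sinα = 23.8
Slice 7: Δl = 1.9/cos35.3° = 2.328 m; N'_7 = 26·cos35.3° − 0·2.328 = 21.2; c'Δl = 33.52; W sinα = 15.0
Σc'Δl = 212.6 kN/m; ΣN' = 388.9 kN/m; ΣW sinα = 97.7 kN/m
Resisting = 212.6 + 388.9·tan21.7° = 212.6 + 154.8 = 367.4 kN/m
FS = 367.4 / 97.7 = 3.760

FS = 3.76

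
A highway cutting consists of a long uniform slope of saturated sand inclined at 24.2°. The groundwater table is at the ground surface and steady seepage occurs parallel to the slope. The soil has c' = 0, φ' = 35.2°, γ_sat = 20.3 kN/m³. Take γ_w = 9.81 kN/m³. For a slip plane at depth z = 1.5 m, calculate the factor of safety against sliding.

With seepage parallel to the slope and the water table at the surface, the effective normal stress on the slip plane uses the buoyant unit weight γ' = γ_sat − γ_w while the driving shear stress uses γ_sat:
FS = [c' + γ' z cos²β tanφ'] / [γ_sat z sinβ cosβ]
(For c' = 0 this reduces to FS = (γ'/γ_sat)·tanφ'/tanβ.)
γ' = 20.3 − 9.81 = 10.49 kN/m³
Numerator = 0.0 + 10.49·1.5·cos²24.2°·tan35.2° = 0.0 + 10.49·1.5·0.8320·0.7054 = 9.235 kPa
Denominator = 20.3·1.5·sin24.2°·cos24.2° = 20.3·1.5·0.4099·0.9121 = 11.385 kPa
FS = 9.235 / 11.385 = 0.811

FS = 0.81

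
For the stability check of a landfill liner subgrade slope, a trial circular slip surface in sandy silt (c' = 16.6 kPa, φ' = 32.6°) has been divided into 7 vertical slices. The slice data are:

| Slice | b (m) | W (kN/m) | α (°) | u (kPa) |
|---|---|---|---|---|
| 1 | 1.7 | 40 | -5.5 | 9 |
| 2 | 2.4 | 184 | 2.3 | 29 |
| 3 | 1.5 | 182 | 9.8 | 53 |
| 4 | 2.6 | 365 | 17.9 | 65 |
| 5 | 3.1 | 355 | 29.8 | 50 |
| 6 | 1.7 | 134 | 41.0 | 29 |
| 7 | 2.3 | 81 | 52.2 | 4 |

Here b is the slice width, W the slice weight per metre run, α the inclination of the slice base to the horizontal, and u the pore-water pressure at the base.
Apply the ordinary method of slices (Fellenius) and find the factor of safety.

FS = 1.44

Ordinary method of slices: FS = Σ[c'·Δl_i + (W_i cosα_i − u_i·Δl_i)·tanφ'] / Σ W_i sinα_i, with Δl_i = b_i / cosα_i.
Slice 1: Δl = 1.7/cos(-5.5°) = 1.708 m; N'_1 = 40·cos(-5.5°) − 9·1.708 = 24.4; c'Δl = 28.35; W sinα = -3.8
Slice 2: Δl = 2.4/cos2.3° = 2.402 m; N'_2 = 184·cos2.3° − 29·2.402 = 114.2; c'Δl = 39.87; W sinα = 7.4
Slice 3: Δl = 1.5/cos9.8° = 1.522 m; N'_3 = 182·cos9.8° − 53·1.522 = 98.7; c'Δl = 25.27; W sinα = 31.0
Slice 4: Δl = 2.6/cos17.9° = 2.732 m; N'_4 = 365·cos17.9° − 65·2.732 = 169.7; c'Δl = 45.36; W sinα = 112.2
Slice 5: Δl = 3.1/cos29.8° = 3.572 m; N'_5 = 355·cos29.8° − 50·3.572 = 129.4; c'Δl = 59.30; W sinα = 176.4
Slice 6: Δl = 1.7/cos41.0° = 2.253 m; N'_6 = 134·cos41.0° − 29·2.253 = 35.8; c'Δl = 37.39; W sinα = 87.9
Slice 7: Δl = 2.3/cos52.2° = 3.753 m; N'_7 = 81·cos52.2° − 4·3.753 = 34.6; c'Δl = 62.29; W sinα = 64.0
Σc'Δl = 297.8 kN/m; ΣN' = 606.9 kN/m; ΣW sinα = 475.1 kN/m
Resisting = 297.8 + 606.9·tan32.6° = 297.8 + 388.1 = 686.0 kN/m
FS = 686.0 / 475.1 = 1.444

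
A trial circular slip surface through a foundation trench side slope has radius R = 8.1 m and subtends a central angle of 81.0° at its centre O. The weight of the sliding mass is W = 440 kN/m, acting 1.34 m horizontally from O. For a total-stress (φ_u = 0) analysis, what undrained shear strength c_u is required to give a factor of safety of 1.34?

FS = c_u·L_a·R / (W·d), so c_u = FS·W·d / (L_a·R).
Arc length L_a = R·θ = 8.1·(81.0°·π/180) = 8.1·1.4137 = 11.45 m
c_u = 1.34·440·1.34 / (11.45·8.1) = 790.1 / 92.75 = 8.52 kPa

c_u = 8.5 kPa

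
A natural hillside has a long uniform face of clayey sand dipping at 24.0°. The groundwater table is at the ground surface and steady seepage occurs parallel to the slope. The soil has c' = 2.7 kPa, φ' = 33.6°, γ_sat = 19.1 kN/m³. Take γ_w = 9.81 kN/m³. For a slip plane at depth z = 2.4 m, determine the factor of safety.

With seepage parallel to the slope and the water table at the surface, the effective normal stress on the slip plane uses the buoyant unit weight γ' = γ_sat − γ_w while the driving shear stress uses γ_sat:
FS = [c' + γ' z cos²β tanφ'] / [γ_sat z sinβ cosβ]
γ' = 19.1 − 9.81 = 9.29 kN/m³
Numerator = 2.7 + 9.29·2.4·cos²24.0°·tan33.6° = 2.7 + 9.29·2.4·0.8346·0.6644 = 15.063 kPa
Denominator = 19.1·2.4·sin24.0°·cos24.0° = 19.1·2.4·0.4067·0.9135 = 17.033 kPa
FS = 15.063 / 17.033 = 0.884

FS = 0.88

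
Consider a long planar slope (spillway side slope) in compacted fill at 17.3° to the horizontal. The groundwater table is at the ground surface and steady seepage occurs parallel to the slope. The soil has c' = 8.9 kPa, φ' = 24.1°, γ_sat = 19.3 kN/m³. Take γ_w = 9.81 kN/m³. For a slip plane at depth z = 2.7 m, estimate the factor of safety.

With seepage parallel to the slope and the water table at the surface, the effective normal stress on the slip plane uses the buoyant unit weight γ' = γ_sat − γ_w while the driving shear stress uses γ_sat:
FS = [c' + γ' z cos²β tanφ'] / [γ_sat z sinβ cosβ]
γ' = 19.3 − 9.81 = 9.49 kN/m³
Numerator = 8.9 + 9.49·2.7·cos²17.3°·tan24.1° = 8.9 + 9.49·2.7·0.9116·0.4473 = 19.348 kPa
Denominator = 19.3·2.7·sin17.3°·cos17.3° = 19.3·2.7·0.2974·0.9548 = 14.795 kPa
FS = 19.348 / 14.795 = 1.308

FS = 1.31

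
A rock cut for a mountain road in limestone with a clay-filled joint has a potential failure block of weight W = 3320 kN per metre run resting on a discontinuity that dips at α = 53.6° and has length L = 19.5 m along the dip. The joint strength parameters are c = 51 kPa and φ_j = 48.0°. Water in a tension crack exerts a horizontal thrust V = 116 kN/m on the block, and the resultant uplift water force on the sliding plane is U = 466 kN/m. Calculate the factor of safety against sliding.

FS = 0.93

Resolving the block weight along and normal to the plane and applying the Mohr–Coulomb strength on the joint:
N' = W cosα − U − V sinα = 3320·cos53.6° − 466 − 116·sin53.6° = 1410.8 kN/m
Driving force T = W sinα + V cosα = 3320·sin53.6° + 116·cos53.6° = 2741.1 kN/m
Resisting force R = c·L + N'·tanφ_j = 51·19.5 + 1410.8·tan48.0° = 994.5 + 1566.8 = 2561.3 kN/m
FS = R / T = 2561.3 / 2741.1 = 0.934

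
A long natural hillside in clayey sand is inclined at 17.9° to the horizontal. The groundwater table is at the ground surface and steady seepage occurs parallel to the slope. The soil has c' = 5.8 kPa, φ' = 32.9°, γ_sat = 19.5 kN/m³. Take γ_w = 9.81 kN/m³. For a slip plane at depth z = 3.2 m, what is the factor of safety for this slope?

FS = 1.31

With seepage parallel to the slope and the water table at the surface, the effective normal stress on the slip plane uses the buoyant unit weight γ' = γ_sat − γ_w while the driving shear stress uses γ_sat:
FS = [c' + γ' z cos²β tanφ'] / [γ_sat z sinβ cosβ]
γ' = 19.5 − 9.81 = 9.69 kN/m³
Numerator = 5.8 + 9.69·3.2·cos²17.9°·tan32.9° = 5.8 + 9.69·3.2·0.9055·0.6469 = 23.965 kPa
Denominator = 19.5·3.2·sin17.9°·cos17.9° = 19.5·3.2·0.3074·0.9516 = 18.251 kPa
FS = 23.965 / 18.251 = 1.313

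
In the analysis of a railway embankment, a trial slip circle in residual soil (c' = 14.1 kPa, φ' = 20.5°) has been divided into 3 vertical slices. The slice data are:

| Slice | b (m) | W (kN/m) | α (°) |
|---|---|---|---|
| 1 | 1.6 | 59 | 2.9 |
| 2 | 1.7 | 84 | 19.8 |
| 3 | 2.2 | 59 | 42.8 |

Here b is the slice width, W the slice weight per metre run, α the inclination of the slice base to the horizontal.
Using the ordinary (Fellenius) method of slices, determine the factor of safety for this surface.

Ordinary method of slices: FS = Σ[c'·Δl_i + (W_i cosα_i)·tanφ'] / Σ W_i sinα_i, with Δl_i = b_i / cosα_i.
Slice 1: Δl = 1.6/cos2.9° = 1.602 m; N'_1 = 59·cos2.9° = 58.9; c'Δl = 22.59; W sinα = 3.0
Slice 2: Δl = 1.7/cos19.8° = 1.807 m; N'_2 = 84·cos19.8° = 79.0; c'Δl = 25.48; W sinα = 28.5
Slice 3: Δl = 2.2/cos42.8° = 2.998 m; N'_3 = 59·cos42.8° = 43.3; c'Δl = 42.28; W sinα = 40.1
Σc'Δl = 90.3 kN/m; ΣN' = 181.2 kN/m; ΣW sinα = 71.5 kN/m
Resisting = 90.3 + 181.2·tan20.5° = 90.3 + 67.8 = 158.1 kN/m
FS = 158.1 / 71.5 = 2.210

FS = 2.21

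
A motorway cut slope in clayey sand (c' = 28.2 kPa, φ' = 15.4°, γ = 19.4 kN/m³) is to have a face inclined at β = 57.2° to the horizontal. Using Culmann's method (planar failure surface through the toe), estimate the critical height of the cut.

H_c = 18.51 m

Culmann's analysis gives the critical failure plane at α_cr = (β + φ')/2 = (57.2 + 15.4)/2 = 36.3°, and the critical height
H_c = (4c'/γ) · sinβ cosφ' / [1 − cos(β − φ')]
    = (4·28.2/19.4) · sin57.2°·cos15.4° / [1 − cos(41.8°)]
    = 5.814 · 0.8406·0.9641 / [1 − 0.7455]
    = 5.814 · 0.8104 / 0.2545
    = 18.51 m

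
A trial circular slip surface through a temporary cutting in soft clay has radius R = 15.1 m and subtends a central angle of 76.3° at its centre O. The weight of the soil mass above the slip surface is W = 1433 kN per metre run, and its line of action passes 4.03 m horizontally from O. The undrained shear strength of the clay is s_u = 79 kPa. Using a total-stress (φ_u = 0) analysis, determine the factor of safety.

Taking moments about the centre O, the resisting moment is provided by the undrained shear strength acting along the arc:
Arc length L_a = R·θ = 15.1·(76.3°·π/180) = 15.1·1.3317 = 20.11 m
M_R = s_u·L_a·R = 79·20.11·15.1 = 23987.4 kN·m/m
M_D = W·d = 1433·4.03 = 5775.0 kN·m/m
FS = M_R / M_D = 23987.4 / 5775.0 = 4.154

FS = 4.15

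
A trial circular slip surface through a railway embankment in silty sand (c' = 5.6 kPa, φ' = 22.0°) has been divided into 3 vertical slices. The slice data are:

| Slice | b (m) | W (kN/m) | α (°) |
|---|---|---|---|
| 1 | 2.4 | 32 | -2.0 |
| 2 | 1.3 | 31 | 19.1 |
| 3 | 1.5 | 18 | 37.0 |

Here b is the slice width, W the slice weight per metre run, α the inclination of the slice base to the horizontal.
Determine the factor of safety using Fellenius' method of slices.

FS = 3.13

Ordinary method of slices: FS = Σ[c'·Δl_i + (W_i cosα_i)·tanφ'] / Σ W_i sinα_i, with Δl_i = b_i / cosα_i.
Slice 1: Δl = 2.4/cos(-2.0°) = 2.401 m; N'_1 = 32·cos(-2.0°) = 32.0; c'Δl = 13.45; W sinα = -1.1
Slice 2: Δl = 1.3/cos19.1° = 1.376 m; N'_2 = 31·cos19.1° = 29.3; c'Δl = 7.70; W sinα = 10.1
Slice 3: Δl = 1.5/cos37.0° = 1.878 m; N'_3 = 18·cos37.0° = 14.4; c'Δl = 10.52; W sinα = 10.8
Σc'Δl = 31.7 kN/m; ΣN' = 75.6 kN/m; ΣW sinα = 19.9 kN/m
Resisting = 31.7 + 75.6·tan22.0° = 31.7 + 30.6 = 62.2 kN/m
FS = 62.2 / 19.9 = 3.134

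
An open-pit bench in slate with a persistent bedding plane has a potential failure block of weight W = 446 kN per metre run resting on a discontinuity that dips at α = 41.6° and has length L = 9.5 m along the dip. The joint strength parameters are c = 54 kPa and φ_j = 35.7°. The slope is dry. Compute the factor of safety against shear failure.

FS = 2.54

Resolving the block weight along and normal to the plane and applying the Mohr–Coulomb strength on the joint:
N' = W cosα = 446·cos41.6° = 333.5 kN/m
Driving force T = W sinα = 446·sin41.6° = 296.1 kN/m
Resisting force R = c·L + N'·tanφ_j = 54·9.5 + 333.5·tan35.7° = 513.0 + 239.7 = 752.7 kN/m
FS = R / T = 752.7 / 296.1 = 2.542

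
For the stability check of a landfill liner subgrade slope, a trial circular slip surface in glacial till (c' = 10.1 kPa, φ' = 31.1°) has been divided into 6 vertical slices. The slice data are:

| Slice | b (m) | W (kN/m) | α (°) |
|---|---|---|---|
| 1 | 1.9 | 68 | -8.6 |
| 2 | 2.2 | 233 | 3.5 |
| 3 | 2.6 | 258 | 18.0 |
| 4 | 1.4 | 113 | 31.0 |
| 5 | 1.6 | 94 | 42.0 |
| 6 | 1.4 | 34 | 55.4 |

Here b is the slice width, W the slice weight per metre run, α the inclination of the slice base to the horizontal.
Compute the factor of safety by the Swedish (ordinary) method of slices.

FS = 2.46

Ordinary method of slices: FS = Σ[c'·Δl_i + (W_i cosα_i)·tanφ'] / Σ W_i sinα_i, with Δl_i = b_i / cosα_i.
Slice 1: Δl = 1.9/cos(-8.6°) = 1.922 m; N'_1 = 68·cos(-8.6°) = 67.2; c'Δl = 19.41; W sinα = -10.2
Slice 2: Δl = 2.2/cos3.5° = 2.204 m; N'_2 = 233·cos3.5° = 232.6; c'Δl = 22.26; W sinα = 14.2
Slice 3: Δl = 2.6/cos18.0° = 2.734 m; N'_3 = 258·cos18.0° = 245.4; c'Δl = 27.61; W sinα = 79.7
Slice 4: Δl = 1.4/cos31.0° = 1.633 m; N'_4 = 113·cos31.0° = 96.9; c'Δl = 16.50; W sinα = 58.2
Slice 5: Δl = 1.6/cos42.0° = 2.153 m; N'_5 = 94·cos42.0° = 69.9; c'Δl = 21.75; W sinα = 62.9
Slice 6: Δl = 1.4/cos55.4° = 2.465 m; N'_6 = 34·cos55.4° = 19.3; c'Δl = 24.90; W sinα = 28.0
Σc'Δl = 132.4 kN/m; ΣN' = 731.2 kN/m; ΣW sinα = 232.9 kN/m
Resisting = 132.4 + 731.2·tan31.1° = 132.4 + 441.1 = 573.5 kN/m
FS = 573.5 / 232.9 = 2.463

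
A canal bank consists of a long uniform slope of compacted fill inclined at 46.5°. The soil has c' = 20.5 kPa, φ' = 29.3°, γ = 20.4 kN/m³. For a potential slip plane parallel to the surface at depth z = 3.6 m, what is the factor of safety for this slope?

FS = 1.09

For an infinite slope with a slip plane parallel to the surface (no pore pressure): FS = [c' + γz cos²β tanφ'] / [γz sinβ cosβ].
γz = 20.4·3.6 = 73.44 kN/m²
Numerator = 20.5 + 73.44·cos²46.5°·tan29.3° = 20.5 + 73.44·0.4738·0.5612 = 40.028 kPa
Denominator = 73.44·sin46.5°·cos46.5° = 73.44·0.7254·0.6884 = 36.670 kPa
FS = 40.028 / 36.670 = 1.092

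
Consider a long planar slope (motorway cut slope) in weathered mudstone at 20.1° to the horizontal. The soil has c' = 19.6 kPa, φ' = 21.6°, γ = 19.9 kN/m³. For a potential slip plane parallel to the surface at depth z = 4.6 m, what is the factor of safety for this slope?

For an infinite slope with a slip plane parallel to the surface (no pore pressure): FS = [c' + γz cos²β tanφ'] / [γz sinβ cosβ].
γz = 19.9·4.6 = 91.54 kN/m²
Numerator = 19.6 + 91.54·cos²20.1°·tan21.6° = 19.6 + 91.54·0.8819·0.3959 = 51.563 kPa
Denominator = 91.54·sin20.1°·cos20.1° = 91.54·0.3437·0.9391 = 29.543 kPa
FS = 51.563 / 29.543 = 1.745

FS = 1.75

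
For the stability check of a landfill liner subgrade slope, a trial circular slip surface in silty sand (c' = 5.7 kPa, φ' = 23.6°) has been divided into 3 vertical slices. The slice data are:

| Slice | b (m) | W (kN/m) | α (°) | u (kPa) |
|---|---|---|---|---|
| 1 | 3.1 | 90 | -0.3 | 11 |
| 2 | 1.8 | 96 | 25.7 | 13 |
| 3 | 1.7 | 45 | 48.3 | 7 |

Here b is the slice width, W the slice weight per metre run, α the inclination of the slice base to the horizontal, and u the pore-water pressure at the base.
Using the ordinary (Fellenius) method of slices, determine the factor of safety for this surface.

FS = 1.33

Ordinary method of slices: FS = Σ[c'·Δl_i + (W_i cosα_i − u_i·Δl_i)·tanφ'] / Σ W_i sinα_i, with Δl_i = b_i / cosα_i.
Slice 1: Δl = 3.1/cos(-0.3°) = 3.100 m; N'_1 = 90·cos(-0.3°) − 11·3.100 = 55.9; c'Δl = 17.67; W sinα = -0.5
Slice 2: Δl = 1.8/cos25.7° = 1.998 m; N'_2 = 96·cos25.7° − 13·1.998 = 60.5; c'Δl = 11.39; W sinα = 41.6
Slice 3: Δl = 1.7/cos48.3° = 2.556 m; N'_3 = 45·cos48.3° − 7·2.556 = 12.0; c'Δl = 14.57; W sinα = 33.6
Σc'Δl = 43.6 kN/m; ΣN' = 128.5 kN/m; ΣW sinα = 74.8 kN/m
Resisting = 43.6 + 128.5·tan23.6° = 43.6 + 56.1 = 99.8 kN/m
FS = 99.8 / 74.8 = 1.334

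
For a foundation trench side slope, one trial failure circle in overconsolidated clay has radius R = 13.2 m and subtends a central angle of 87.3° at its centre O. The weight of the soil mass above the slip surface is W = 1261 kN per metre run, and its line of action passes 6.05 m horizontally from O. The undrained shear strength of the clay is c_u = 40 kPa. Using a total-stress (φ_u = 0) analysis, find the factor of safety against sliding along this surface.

Taking moments about the centre O, the resisting moment is provided by the undrained shear strength acting along the arc:
Arc length L_a = R·θ = 13.2·(87.3°·π/180) = 13.2·1.5237 = 20.11 m
M_R = c_u·L_a·R = 40·20.11·13.2 = 10619.4 kN·m/m
M_D = W·d = 1261·6.05 = 7629.1 kN·m/m
FS = M_R / M_D = 10619.4 / 7629.1 = 1.392

FS = 1.39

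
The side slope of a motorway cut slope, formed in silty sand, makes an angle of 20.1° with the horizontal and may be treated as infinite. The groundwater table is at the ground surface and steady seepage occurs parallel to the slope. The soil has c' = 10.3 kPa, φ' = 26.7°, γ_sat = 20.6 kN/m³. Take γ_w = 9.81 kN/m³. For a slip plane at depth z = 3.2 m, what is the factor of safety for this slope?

With seepage parallel to the slope and the water table at the surface, the effective normal stress on the slip plane uses the buoyant unit weight γ' = γ_sat − γ_w while the driving shear stress uses γ_sat:
FS = [c' + γ' z cos²β tanφ'] / [γ_sat z sinβ cosβ]
γ' = 20.6 − 9.81 = 10.79 kN/m³
Numerator = 10.3 + 10.79·3.2·cos²20.1°·tan26.7° = 10.3 + 10.79·3.2·0.8819·0.5029 = 25.615 kPa
Denominator = 20.6·3.2·sin20.1°·cos20.1° = 20.6·3.2·0.3437·0.9391 = 21.274 kPa
FS = 25.615 / 21.274 = 1.204

FS = 1.20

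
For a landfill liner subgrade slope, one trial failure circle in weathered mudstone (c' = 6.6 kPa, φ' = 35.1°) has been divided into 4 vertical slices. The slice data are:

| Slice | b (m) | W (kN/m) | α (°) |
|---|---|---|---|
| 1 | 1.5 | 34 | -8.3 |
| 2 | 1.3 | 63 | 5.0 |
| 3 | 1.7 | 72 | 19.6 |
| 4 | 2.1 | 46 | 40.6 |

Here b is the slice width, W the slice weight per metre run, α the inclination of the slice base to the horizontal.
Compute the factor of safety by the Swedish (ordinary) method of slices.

FS = 3.45

Ordinary method of slices: FS = Σ[c'·Δl_i + (W_i cosα_i)·tanφ'] / Σ W_i sinα_i, with Δl_i = b_i / cosα_i.
Slice 1: Δl = 1.5/cos(-8.3°) = 1.516 m; N'_1 = 34·cos(-8.3°) = 33.6; c'Δl = 10.00; W sinα = -4.9
Slice 2: Δl = 1.3/cos5.0° = 1.305 m; N'_2 = 63·cos5.0° = 62.8; c'Δl = 8.61; W sinα = 5.5
Slice 3: Δl = 1.7/cos19.6° = 1.805 m; N'_3 = 72·cos19.6° = 67.8; c'Δl = 11.91; W sinα = 24.2
Slice 4: Δl = 2.1/cos40.6° = 2.766 m; N'_4 = 46·cos40.6° = 34.9; c'Δl = 18.25; W sinα = 29.9
Σc'Δl = 48.8 kN/m; ΣN' = 199.2 kN/m; ΣW sinα = 54.7 kN/m
Resisting = 48.8 + 199.2·tan35.1° = 48.8 + 140.0 = 188.8 kN/m
FS = 188.8 / 54.7 = 3.453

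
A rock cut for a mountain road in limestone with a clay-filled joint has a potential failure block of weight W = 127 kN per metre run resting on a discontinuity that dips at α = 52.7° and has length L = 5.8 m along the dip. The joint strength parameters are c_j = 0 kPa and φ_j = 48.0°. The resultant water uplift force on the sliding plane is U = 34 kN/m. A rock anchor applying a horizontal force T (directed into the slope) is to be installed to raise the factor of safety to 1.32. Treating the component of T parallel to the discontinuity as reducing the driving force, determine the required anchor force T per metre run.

Resolving forces along and normal to the sliding plane, with the horizontal anchor force T adding T·sinα to the effective normal force and T·cosα acting up the plane against the driving force:
FS = [c_jL + (W cosα − U + T sinα) tanφ_j] / [W sinα − T cosα]
Without the anchor: N' = 43.0 kN/m, driving T_d = 101.0 kN/m, resisting R = 0·5.8 + 43.0·tan48.0° = 47.7 kN/m, FS = 0.47.
Setting FS = 1.32 and solving for T:
1.32·(101.0 − T cos52.7°) = 47.7 + T sin52.7°·tan48.0°
T·(sin52.7°·tan48.0° + 1.32·cos52.7°) = 1.32·101.0 − 47.7
T·(0.7955·1.1106 + 1.32·0.6060) = 133.4 − 47.7 = 85.6
T·1.6834 = 85.6
T = 50.9 kN/m

T = 51 kN/m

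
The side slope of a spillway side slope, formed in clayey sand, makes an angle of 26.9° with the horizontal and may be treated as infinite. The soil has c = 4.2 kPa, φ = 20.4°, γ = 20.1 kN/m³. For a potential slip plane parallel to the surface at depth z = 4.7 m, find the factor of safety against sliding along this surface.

FS = 0.84

For an infinite slope with a slip plane parallel to the surface (no pore pressure): FS = [c + γz cos²β tanφ] / [γz sinβ cosβ].
γz = 20.1·4.7 = 94.47 kN/m²
Numerator = 4.2 + 94.47·cos²26.9°·tan20.4° = 4.2 + 94.47·0.7953·0.3719 = 32.141 kPa
Denominator = 94.47·sin26.9°·cos26.9° = 94.47·0.4524·0.8918 = 38.117 kPa
FS = 32.141 / 38.117 = 0.843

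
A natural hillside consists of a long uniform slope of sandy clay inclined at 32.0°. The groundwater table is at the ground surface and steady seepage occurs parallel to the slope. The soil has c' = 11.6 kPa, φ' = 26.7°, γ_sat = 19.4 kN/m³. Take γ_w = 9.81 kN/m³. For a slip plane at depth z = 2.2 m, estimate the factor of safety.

FS = 1.00

With seepage parallel to the slope and the water table at the surface, the effective normal stress on the slip plane uses the buoyant unit weight γ' = γ_sat − γ_w while the driving shear stress uses γ_sat:
FS = [c' + γ' z cos²β tanφ'] / [γ_sat z sinβ cosβ]
γ' = 19.4 − 9.81 = 9.59 kN/m³
Numerator = 11.6 + 9.59·2.2·cos²32.0°·tan26.7° = 11.6 + 9.59·2.2·0.7192·0.5029 = 19.231 kPa
Denominator = 19.4·2.2·sin32.0°·cos32.0° = 19.4·2.2·0.5299·0.8480 = 19.180 kPa
FS = 19.231 / 19.180 = 1.003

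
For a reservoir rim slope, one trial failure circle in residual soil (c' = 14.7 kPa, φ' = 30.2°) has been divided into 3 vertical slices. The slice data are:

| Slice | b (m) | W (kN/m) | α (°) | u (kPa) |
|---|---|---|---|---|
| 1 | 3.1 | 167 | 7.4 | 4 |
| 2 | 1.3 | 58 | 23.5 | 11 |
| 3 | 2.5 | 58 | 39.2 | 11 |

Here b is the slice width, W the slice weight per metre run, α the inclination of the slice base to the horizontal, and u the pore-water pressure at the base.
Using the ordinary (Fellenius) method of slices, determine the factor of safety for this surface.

Ordinary method of slices: FS = Σ[c'·Δl_i + (W_i cosα_i − u_i·Δl_i)·tanφ'] / Σ W_i sinα_i, with Δl_i = b_i / cosα_i.
Slice 1: Δl = 3.1/cos7.4° = 3.126 m; N'_1 = 167·cos7.4° − 4·3.126 = 153.1; c'Δl = 45.95; W sinα = 21.5
Slice 2: Δl = 1.3/cos23.5° = 1.418 m; N'_2 = 58·cos23.5° − 11·1.418 = 37.6; c'Δl = 20.84; W sinα = 23.1
Slice 3: Δl = 2.5/cos39.2° = 3.226 m; N'_3 = 58·cos39.2° − 11·3.226 = 9.5; c'Δl = 47.42; W sinα = 36.7
Σc'Δl = 114.2 kN/m; ΣN' = 200.2 kN/m; ΣW sinα = 81.3 kN/m
Resisting = 114.2 + 200.2·tan30.2° = 114.2 + 116.5 = 230.7 kN/m
FS = 230.7 / 81.3 = 2.838

FS = 2.84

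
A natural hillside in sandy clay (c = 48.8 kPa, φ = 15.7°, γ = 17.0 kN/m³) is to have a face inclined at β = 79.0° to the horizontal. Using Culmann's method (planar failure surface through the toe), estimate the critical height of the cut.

H_c = 19.70 m

Culmann's analysis gives the critical failure plane at α_cr = (β + φ)/2 = (79.0 + 15.7)/2 = 47.4°, and the critical height
H_c = (4c/γ) · sinβ cosφ / [1 − cos(β − φ)]
    = (4·48.8/17.0) · sin79.0°·cos15.7° / [1 − cos(63.3°)]
    = 11.482 · 0.9816·0.9627 / [1 − 0.4493]
    = 11.482 · 0.9450 / 0.5507
    = 19.70 m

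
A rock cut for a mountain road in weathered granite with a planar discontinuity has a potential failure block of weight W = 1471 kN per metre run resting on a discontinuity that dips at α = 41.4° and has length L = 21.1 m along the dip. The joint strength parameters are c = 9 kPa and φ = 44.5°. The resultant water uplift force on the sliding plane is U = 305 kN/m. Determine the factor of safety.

Resolving the block weight along and normal to the plane and applying the Mohr–Coulomb strength on the joint:
N' = W cosα − U = 1471·cos41.4° − 305 = 798.4 kN/m
Driving force T = W sinα = 1471·sin41.4° = 972.8 kN/m
Resisting force R = c·L + N'·tanφ = 9·21.1 + 798.4·tan44.5° = 189.9 + 784.6 = 974.5 kN/m
FS = R / T = 974.5 / 972.8 = 1.002

FS = 1.00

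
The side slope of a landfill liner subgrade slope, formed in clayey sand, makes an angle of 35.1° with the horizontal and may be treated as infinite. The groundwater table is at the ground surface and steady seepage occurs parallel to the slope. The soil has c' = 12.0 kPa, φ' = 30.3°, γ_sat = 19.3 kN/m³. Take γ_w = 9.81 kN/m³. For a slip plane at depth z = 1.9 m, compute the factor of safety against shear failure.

With seepage parallel to the slope and the water table at the surface, the effective normal stress on the slip plane uses the buoyant unit weight γ' = γ_sat − γ_w while the driving shear stress uses γ_sat:
FS = [c' + γ' z cos²β tanφ'] / [γ_sat z sinβ cosβ]
γ' = 19.3 − 9.81 = 9.49 kN/m³
Numerator = 12.0 + 9.49·1.9·cos²35.1°·tan30.3° = 12.0 + 9.49·1.9·0.6694·0.5844 = 19.053 kPa
Denominator = 19.3·1.9·sin35.1°·cos35.1° = 19.3·1.9·0.5750·0.8181 = 17.251 kPa
FS = 19.053 / 17.251 = 1.104

FS = 1.10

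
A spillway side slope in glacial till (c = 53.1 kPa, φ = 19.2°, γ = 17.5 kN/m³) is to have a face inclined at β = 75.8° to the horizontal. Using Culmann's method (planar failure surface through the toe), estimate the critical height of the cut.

Culmann's analysis gives the critical failure plane at α_cr = (β + φ)/2 = (75.8 + 19.2)/2 = 47.5°, and the critical height
H_c = (4c/γ) · sinβ cosφ / [1 − cos(β − φ)]
    = (4·53.1/17.5) · sin75.8°·cos19.2° / [1 − cos(56.6°)]
    = 12.137 · 0.9694·0.9444 / [1 − 0.5505]
    = 12.137 · 0.9155 / 0.4495
    = 24.72 m

H_c = 24.72 m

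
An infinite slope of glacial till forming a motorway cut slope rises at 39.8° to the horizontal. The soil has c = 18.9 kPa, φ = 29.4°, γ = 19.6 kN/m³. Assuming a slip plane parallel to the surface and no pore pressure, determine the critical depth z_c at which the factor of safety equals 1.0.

Setting FS = 1.00 in FS = [c + γz cos²β tanφ] / [γz sinβ cosβ] and solving for z:
z = c / [γ cosβ (FS·sinβ − cosβ·tanφ)]
  = 18.9 / [19.6·cos39.8°·(1.00·sin39.8° − cos39.8°·tan29.4°)]
  = 18.9 / [19.6·0.7683·(1.00·0.6401 − 0.7683·0.5635)]
  = 18.9 / 3.1202 = 6.057 m

z_c = 6.06 m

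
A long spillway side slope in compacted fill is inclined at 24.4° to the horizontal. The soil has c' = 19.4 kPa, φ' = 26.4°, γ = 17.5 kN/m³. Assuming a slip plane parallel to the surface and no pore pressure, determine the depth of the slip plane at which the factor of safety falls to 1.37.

z = 10.69 m

Setting FS = 1.37 in FS = [c' + γz cos²β tanφ'] / [γz sinβ cosβ] and solving for z:
z = c' / [γ cosβ (FS·sinβ − cosβ·tanφ')]
  = 19.4 / [17.5·cos24.4°·(1.37·sin24.4° − cos24.4°·tan26.4°)]
  = 19.4 / [17.5·0.9107·(1.37·0.4131 − 0.9107·0.4964)]
  = 19.4 / 1.8150 = 10.689 m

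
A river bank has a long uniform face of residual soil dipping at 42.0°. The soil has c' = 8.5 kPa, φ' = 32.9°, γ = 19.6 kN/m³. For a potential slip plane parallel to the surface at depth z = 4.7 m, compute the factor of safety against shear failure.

For an infinite slope with a slip plane parallel to the surface (no pore pressure): FS = [c' + γz cos²β tanφ'] / [γz sinβ cosβ].
γz = 19.6·4.7 = 92.12 kN/m²
Numerator = 8.5 + 92.12·cos²42.0°·tan32.9° = 8.5 + 92.12·0.5523·0.6469 = 41.412 kPa
Denominator = 92.12·sin42.0°·cos42.0° = 92.12·0.6691·0.7431 = 45.808 kPa
FS = 41.412 / 45.808 = 0.904

FS = 0.90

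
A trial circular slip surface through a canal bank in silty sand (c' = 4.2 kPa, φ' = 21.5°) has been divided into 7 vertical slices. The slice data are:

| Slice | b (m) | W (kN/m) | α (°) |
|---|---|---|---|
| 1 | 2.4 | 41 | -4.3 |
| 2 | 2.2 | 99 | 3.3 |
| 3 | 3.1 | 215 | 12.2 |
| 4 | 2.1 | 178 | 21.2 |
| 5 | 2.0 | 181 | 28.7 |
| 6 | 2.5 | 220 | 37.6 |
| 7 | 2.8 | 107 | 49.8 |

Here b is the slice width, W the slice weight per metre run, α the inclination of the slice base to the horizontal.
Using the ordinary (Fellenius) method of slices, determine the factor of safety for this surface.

Ordinary method of slices: FS = Σ[c'·Δl_i + (W_i cosα_i)·tanφ'] / Σ W_i sinα_i, with Δl_i = b_i / cosα_i.
Slice 1: Δl = 2.4/cos(-4.3°) = 2.407 m; N'_1 = 41·cos(-4.3°) = 40.9; c'Δl = 10.11; W sinα = -3.1
Slice 2: Δl = 2.2/cos3.3° = 2.204 m; N'_2 = 99·cos3.3° = 98.8; c'Δl = 9.26; W sinα = 5.7
Slice 3: Δl = 3.1/cos12.2° = 3.172 m; N'_3 = 215·cos12.2° = 210.1; c'Δl = 13.32; W sinα = 45.4
Slice 4: Δl = 2.1/cos21.2° = 2.252 m; N'_4 = 178·cos21.2° = 166.0; c'Δl = 9.46; W sinα = 64.4
Slice 5: Δl = 2.0/cos28.7° = 2.280 m; N'_5 = 181·cos28.7° = 158.8; c'Δl = 9.58; W sinα = 86.9
Slice 6: Δl = 2.5/cos37.6° = 3.155 m; N'_6 = 220·cos37.6° = 174.3; c'Δl = 13.25; W sinα = 134.2
Slice 7: Δl = 2.8/cos49.8° = 4.338 m; N'_7 = 107·cos49.8° = 69.1; c'Δl = 18.22; W sinα = 81.7
Σc'Δl = 83.2 kN/m; ΣN' = 917.9 kN/m; ΣW sinα = 415.3 kN/m
Resisting = 83.2 + 917.9·tan21.5° = 83.2 + 361.6 = 444.8 kN/m
FS = 444.8 / 415.3 = 1.071

FS = 1.07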